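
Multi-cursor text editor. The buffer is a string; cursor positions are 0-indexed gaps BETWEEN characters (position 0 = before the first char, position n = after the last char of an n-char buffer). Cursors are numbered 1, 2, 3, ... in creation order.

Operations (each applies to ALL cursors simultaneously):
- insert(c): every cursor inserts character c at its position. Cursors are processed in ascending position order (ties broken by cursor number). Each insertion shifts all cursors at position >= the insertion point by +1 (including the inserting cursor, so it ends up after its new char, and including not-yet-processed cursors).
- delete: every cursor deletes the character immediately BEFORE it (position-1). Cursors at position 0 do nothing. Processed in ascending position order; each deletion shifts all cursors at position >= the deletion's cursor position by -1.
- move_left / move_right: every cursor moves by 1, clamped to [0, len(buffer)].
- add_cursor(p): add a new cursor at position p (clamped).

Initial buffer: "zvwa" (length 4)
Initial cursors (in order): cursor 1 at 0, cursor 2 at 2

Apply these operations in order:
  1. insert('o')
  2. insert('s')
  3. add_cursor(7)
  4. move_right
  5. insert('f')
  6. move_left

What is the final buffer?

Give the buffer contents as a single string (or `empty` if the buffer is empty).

After op 1 (insert('o')): buffer="ozvowa" (len 6), cursors c1@1 c2@4, authorship 1..2..
After op 2 (insert('s')): buffer="oszvoswa" (len 8), cursors c1@2 c2@6, authorship 11..22..
After op 3 (add_cursor(7)): buffer="oszvoswa" (len 8), cursors c1@2 c2@6 c3@7, authorship 11..22..
After op 4 (move_right): buffer="oszvoswa" (len 8), cursors c1@3 c2@7 c3@8, authorship 11..22..
After op 5 (insert('f')): buffer="oszfvoswfaf" (len 11), cursors c1@4 c2@9 c3@11, authorship 11.1.22.2.3
After op 6 (move_left): buffer="oszfvoswfaf" (len 11), cursors c1@3 c2@8 c3@10, authorship 11.1.22.2.3

Answer: oszfvoswfaf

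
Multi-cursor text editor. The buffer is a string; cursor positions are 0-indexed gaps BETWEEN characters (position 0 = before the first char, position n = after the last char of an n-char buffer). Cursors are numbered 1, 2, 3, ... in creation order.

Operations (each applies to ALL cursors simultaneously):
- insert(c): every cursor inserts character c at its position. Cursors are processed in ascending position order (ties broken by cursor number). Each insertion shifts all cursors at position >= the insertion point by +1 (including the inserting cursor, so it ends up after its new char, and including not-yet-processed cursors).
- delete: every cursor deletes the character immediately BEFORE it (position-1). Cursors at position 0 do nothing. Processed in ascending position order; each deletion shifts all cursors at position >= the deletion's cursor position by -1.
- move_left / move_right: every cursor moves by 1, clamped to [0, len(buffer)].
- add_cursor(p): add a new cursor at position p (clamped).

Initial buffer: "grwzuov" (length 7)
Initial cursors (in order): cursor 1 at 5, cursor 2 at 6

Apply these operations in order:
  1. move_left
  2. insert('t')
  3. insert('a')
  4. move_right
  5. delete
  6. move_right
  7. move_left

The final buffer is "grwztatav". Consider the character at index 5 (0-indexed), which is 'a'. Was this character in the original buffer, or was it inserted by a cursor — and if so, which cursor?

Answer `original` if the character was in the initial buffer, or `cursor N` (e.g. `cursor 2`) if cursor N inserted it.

Answer: cursor 1

Derivation:
After op 1 (move_left): buffer="grwzuov" (len 7), cursors c1@4 c2@5, authorship .......
After op 2 (insert('t')): buffer="grwztutov" (len 9), cursors c1@5 c2@7, authorship ....1.2..
After op 3 (insert('a')): buffer="grwztautaov" (len 11), cursors c1@6 c2@9, authorship ....11.22..
After op 4 (move_right): buffer="grwztautaov" (len 11), cursors c1@7 c2@10, authorship ....11.22..
After op 5 (delete): buffer="grwztatav" (len 9), cursors c1@6 c2@8, authorship ....1122.
After op 6 (move_right): buffer="grwztatav" (len 9), cursors c1@7 c2@9, authorship ....1122.
After op 7 (move_left): buffer="grwztatav" (len 9), cursors c1@6 c2@8, authorship ....1122.
Authorship (.=original, N=cursor N): . . . . 1 1 2 2 .
Index 5: author = 1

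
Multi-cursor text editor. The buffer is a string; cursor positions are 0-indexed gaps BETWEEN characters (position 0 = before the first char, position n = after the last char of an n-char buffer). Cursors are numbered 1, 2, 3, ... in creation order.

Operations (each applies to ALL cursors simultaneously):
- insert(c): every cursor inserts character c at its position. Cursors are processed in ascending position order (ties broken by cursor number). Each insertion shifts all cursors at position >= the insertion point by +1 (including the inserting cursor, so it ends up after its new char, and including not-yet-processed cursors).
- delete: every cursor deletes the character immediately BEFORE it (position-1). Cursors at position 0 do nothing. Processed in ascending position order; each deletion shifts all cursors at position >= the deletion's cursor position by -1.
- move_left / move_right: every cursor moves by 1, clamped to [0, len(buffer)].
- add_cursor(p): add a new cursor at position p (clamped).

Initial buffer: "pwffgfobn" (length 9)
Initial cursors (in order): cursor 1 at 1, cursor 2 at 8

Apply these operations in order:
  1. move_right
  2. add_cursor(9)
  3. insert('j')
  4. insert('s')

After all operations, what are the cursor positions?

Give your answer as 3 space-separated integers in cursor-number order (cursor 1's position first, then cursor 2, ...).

After op 1 (move_right): buffer="pwffgfobn" (len 9), cursors c1@2 c2@9, authorship .........
After op 2 (add_cursor(9)): buffer="pwffgfobn" (len 9), cursors c1@2 c2@9 c3@9, authorship .........
After op 3 (insert('j')): buffer="pwjffgfobnjj" (len 12), cursors c1@3 c2@12 c3@12, authorship ..1.......23
After op 4 (insert('s')): buffer="pwjsffgfobnjjss" (len 15), cursors c1@4 c2@15 c3@15, authorship ..11.......2323

Answer: 4 15 15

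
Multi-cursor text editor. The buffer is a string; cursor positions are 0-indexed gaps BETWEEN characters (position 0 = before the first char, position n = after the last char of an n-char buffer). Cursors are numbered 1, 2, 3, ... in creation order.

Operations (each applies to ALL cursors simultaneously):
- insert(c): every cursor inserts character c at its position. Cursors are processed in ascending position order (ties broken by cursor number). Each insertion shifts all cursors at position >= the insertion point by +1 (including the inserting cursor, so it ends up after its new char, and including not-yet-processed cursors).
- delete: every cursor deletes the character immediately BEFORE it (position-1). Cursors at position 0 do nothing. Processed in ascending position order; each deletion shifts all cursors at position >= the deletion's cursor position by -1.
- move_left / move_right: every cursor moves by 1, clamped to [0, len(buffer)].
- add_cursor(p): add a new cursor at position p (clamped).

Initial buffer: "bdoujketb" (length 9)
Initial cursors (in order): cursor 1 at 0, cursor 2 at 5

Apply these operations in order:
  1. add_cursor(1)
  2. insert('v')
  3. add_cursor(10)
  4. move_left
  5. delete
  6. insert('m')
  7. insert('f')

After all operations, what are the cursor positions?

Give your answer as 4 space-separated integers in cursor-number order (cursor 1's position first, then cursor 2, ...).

After op 1 (add_cursor(1)): buffer="bdoujketb" (len 9), cursors c1@0 c3@1 c2@5, authorship .........
After op 2 (insert('v')): buffer="vbvdoujvketb" (len 12), cursors c1@1 c3@3 c2@8, authorship 1.3....2....
After op 3 (add_cursor(10)): buffer="vbvdoujvketb" (len 12), cursors c1@1 c3@3 c2@8 c4@10, authorship 1.3....2....
After op 4 (move_left): buffer="vbvdoujvketb" (len 12), cursors c1@0 c3@2 c2@7 c4@9, authorship 1.3....2....
After op 5 (delete): buffer="vvdouvetb" (len 9), cursors c1@0 c3@1 c2@5 c4@6, authorship 13...2...
After op 6 (insert('m')): buffer="mvmvdoumvmetb" (len 13), cursors c1@1 c3@3 c2@8 c4@10, authorship 1133...224...
After op 7 (insert('f')): buffer="mfvmfvdoumfvmfetb" (len 17), cursors c1@2 c3@5 c2@11 c4@14, authorship 111333...22244...

Answer: 2 11 5 14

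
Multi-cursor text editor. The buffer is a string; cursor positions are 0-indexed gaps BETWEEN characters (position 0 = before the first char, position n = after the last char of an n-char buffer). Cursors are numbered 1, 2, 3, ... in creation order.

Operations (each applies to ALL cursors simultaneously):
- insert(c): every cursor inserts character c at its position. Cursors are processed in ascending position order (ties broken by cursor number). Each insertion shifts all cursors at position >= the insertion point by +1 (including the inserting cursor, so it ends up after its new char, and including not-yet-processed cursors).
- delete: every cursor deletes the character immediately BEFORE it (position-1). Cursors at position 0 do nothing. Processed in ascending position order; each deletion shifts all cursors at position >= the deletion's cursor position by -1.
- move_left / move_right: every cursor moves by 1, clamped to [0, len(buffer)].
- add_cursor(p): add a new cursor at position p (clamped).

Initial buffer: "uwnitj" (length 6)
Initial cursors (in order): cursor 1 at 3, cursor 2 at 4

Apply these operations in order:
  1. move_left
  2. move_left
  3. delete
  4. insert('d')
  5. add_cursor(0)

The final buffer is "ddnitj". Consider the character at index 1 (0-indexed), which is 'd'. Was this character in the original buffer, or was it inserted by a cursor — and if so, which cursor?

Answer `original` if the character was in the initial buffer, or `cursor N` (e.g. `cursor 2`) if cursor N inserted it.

Answer: cursor 2

Derivation:
After op 1 (move_left): buffer="uwnitj" (len 6), cursors c1@2 c2@3, authorship ......
After op 2 (move_left): buffer="uwnitj" (len 6), cursors c1@1 c2@2, authorship ......
After op 3 (delete): buffer="nitj" (len 4), cursors c1@0 c2@0, authorship ....
After op 4 (insert('d')): buffer="ddnitj" (len 6), cursors c1@2 c2@2, authorship 12....
After op 5 (add_cursor(0)): buffer="ddnitj" (len 6), cursors c3@0 c1@2 c2@2, authorship 12....
Authorship (.=original, N=cursor N): 1 2 . . . .
Index 1: author = 2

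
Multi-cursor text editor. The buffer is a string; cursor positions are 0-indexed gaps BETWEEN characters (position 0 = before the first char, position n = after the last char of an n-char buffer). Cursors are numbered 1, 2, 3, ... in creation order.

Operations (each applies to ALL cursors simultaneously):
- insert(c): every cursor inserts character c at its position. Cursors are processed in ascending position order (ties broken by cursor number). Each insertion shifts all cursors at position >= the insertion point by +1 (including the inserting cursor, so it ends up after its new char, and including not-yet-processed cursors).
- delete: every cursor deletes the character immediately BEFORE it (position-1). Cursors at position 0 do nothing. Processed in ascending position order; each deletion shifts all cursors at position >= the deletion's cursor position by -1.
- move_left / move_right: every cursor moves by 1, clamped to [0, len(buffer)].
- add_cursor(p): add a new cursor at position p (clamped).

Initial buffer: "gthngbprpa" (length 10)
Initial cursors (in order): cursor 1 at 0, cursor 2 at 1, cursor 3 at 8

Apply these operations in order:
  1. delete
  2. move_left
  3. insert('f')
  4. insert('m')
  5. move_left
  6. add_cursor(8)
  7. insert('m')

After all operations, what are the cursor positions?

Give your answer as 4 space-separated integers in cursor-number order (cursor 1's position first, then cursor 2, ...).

Answer: 5 5 14 11

Derivation:
After op 1 (delete): buffer="thngbppa" (len 8), cursors c1@0 c2@0 c3@6, authorship ........
After op 2 (move_left): buffer="thngbppa" (len 8), cursors c1@0 c2@0 c3@5, authorship ........
After op 3 (insert('f')): buffer="ffthngbfppa" (len 11), cursors c1@2 c2@2 c3@8, authorship 12.....3...
After op 4 (insert('m')): buffer="ffmmthngbfmppa" (len 14), cursors c1@4 c2@4 c3@11, authorship 1212.....33...
After op 5 (move_left): buffer="ffmmthngbfmppa" (len 14), cursors c1@3 c2@3 c3@10, authorship 1212.....33...
After op 6 (add_cursor(8)): buffer="ffmmthngbfmppa" (len 14), cursors c1@3 c2@3 c4@8 c3@10, authorship 1212.....33...
After op 7 (insert('m')): buffer="ffmmmmthngmbfmmppa" (len 18), cursors c1@5 c2@5 c4@11 c3@14, authorship 121122....4.333...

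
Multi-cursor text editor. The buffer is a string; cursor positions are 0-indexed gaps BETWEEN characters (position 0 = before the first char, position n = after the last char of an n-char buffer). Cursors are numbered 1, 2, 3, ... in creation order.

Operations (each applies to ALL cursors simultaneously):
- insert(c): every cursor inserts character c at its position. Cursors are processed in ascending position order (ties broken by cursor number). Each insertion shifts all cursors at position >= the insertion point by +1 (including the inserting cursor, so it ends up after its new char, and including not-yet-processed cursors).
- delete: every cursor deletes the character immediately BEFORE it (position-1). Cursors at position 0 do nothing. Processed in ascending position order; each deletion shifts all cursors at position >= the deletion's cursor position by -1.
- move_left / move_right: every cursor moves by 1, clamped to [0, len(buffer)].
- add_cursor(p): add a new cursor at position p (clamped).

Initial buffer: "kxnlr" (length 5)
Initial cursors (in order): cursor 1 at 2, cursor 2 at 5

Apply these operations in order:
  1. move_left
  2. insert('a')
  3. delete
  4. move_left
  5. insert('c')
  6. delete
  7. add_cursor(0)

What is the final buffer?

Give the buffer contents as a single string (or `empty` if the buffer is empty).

After op 1 (move_left): buffer="kxnlr" (len 5), cursors c1@1 c2@4, authorship .....
After op 2 (insert('a')): buffer="kaxnlar" (len 7), cursors c1@2 c2@6, authorship .1...2.
After op 3 (delete): buffer="kxnlr" (len 5), cursors c1@1 c2@4, authorship .....
After op 4 (move_left): buffer="kxnlr" (len 5), cursors c1@0 c2@3, authorship .....
After op 5 (insert('c')): buffer="ckxnclr" (len 7), cursors c1@1 c2@5, authorship 1...2..
After op 6 (delete): buffer="kxnlr" (len 5), cursors c1@0 c2@3, authorship .....
After op 7 (add_cursor(0)): buffer="kxnlr" (len 5), cursors c1@0 c3@0 c2@3, authorship .....

Answer: kxnlr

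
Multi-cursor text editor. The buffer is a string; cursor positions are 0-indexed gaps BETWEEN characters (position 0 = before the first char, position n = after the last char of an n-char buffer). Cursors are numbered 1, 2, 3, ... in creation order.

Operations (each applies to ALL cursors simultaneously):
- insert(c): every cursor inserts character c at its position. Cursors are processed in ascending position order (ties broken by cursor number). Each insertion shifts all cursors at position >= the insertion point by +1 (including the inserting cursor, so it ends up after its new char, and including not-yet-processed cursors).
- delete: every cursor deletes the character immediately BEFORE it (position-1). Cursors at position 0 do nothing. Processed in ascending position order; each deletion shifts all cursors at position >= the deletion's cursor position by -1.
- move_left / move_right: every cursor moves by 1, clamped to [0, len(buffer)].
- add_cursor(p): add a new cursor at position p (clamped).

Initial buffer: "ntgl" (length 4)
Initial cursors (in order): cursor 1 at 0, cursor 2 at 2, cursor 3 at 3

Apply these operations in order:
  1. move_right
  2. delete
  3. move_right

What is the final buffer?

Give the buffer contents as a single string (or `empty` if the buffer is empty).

Answer: t

Derivation:
After op 1 (move_right): buffer="ntgl" (len 4), cursors c1@1 c2@3 c3@4, authorship ....
After op 2 (delete): buffer="t" (len 1), cursors c1@0 c2@1 c3@1, authorship .
After op 3 (move_right): buffer="t" (len 1), cursors c1@1 c2@1 c3@1, authorship .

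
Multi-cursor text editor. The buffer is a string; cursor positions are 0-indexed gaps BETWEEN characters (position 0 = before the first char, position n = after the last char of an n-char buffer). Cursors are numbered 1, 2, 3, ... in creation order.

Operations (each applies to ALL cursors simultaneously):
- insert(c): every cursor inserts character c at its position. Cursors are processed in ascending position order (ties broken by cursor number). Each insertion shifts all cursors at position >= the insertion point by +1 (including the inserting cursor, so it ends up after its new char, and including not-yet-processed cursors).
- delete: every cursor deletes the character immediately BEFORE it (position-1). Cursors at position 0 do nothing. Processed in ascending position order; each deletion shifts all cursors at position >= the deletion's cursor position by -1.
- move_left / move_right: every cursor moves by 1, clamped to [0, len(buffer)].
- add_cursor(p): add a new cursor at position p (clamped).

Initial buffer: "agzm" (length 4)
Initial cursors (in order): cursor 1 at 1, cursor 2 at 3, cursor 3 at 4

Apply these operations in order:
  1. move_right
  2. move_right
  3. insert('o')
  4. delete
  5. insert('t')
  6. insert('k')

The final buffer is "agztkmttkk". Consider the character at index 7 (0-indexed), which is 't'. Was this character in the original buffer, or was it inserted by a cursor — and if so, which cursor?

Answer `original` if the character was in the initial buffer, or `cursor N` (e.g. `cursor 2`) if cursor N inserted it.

After op 1 (move_right): buffer="agzm" (len 4), cursors c1@2 c2@4 c3@4, authorship ....
After op 2 (move_right): buffer="agzm" (len 4), cursors c1@3 c2@4 c3@4, authorship ....
After op 3 (insert('o')): buffer="agzomoo" (len 7), cursors c1@4 c2@7 c3@7, authorship ...1.23
After op 4 (delete): buffer="agzm" (len 4), cursors c1@3 c2@4 c3@4, authorship ....
After op 5 (insert('t')): buffer="agztmtt" (len 7), cursors c1@4 c2@7 c3@7, authorship ...1.23
After op 6 (insert('k')): buffer="agztkmttkk" (len 10), cursors c1@5 c2@10 c3@10, authorship ...11.2323
Authorship (.=original, N=cursor N): . . . 1 1 . 2 3 2 3
Index 7: author = 3

Answer: cursor 3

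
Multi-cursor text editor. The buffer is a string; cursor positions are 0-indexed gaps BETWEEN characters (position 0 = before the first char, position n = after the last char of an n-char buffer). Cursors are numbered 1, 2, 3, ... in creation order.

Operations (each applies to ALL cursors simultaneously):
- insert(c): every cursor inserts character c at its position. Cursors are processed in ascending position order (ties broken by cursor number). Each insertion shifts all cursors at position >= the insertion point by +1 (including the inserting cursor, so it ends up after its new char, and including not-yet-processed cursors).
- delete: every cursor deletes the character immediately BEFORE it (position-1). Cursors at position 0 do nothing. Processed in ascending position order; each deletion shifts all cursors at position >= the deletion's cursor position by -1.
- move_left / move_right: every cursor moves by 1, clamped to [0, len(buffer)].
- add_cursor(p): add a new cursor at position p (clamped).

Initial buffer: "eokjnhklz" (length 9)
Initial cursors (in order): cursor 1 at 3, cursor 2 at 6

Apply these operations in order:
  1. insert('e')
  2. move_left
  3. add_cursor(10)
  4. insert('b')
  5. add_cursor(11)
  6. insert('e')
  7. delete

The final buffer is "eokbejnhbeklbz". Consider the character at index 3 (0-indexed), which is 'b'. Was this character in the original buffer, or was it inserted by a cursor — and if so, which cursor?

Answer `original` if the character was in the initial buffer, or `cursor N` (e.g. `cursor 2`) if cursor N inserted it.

After op 1 (insert('e')): buffer="eokejnheklz" (len 11), cursors c1@4 c2@8, authorship ...1...2...
After op 2 (move_left): buffer="eokejnheklz" (len 11), cursors c1@3 c2@7, authorship ...1...2...
After op 3 (add_cursor(10)): buffer="eokejnheklz" (len 11), cursors c1@3 c2@7 c3@10, authorship ...1...2...
After op 4 (insert('b')): buffer="eokbejnhbeklbz" (len 14), cursors c1@4 c2@9 c3@13, authorship ...11...22..3.
After op 5 (add_cursor(11)): buffer="eokbejnhbeklbz" (len 14), cursors c1@4 c2@9 c4@11 c3@13, authorship ...11...22..3.
After op 6 (insert('e')): buffer="eokbeejnhbeekelbez" (len 18), cursors c1@5 c2@11 c4@14 c3@17, authorship ...111...222.4.33.
After op 7 (delete): buffer="eokbejnhbeklbz" (len 14), cursors c1@4 c2@9 c4@11 c3@13, authorship ...11...22..3.
Authorship (.=original, N=cursor N): . . . 1 1 . . . 2 2 . . 3 .
Index 3: author = 1

Answer: cursor 1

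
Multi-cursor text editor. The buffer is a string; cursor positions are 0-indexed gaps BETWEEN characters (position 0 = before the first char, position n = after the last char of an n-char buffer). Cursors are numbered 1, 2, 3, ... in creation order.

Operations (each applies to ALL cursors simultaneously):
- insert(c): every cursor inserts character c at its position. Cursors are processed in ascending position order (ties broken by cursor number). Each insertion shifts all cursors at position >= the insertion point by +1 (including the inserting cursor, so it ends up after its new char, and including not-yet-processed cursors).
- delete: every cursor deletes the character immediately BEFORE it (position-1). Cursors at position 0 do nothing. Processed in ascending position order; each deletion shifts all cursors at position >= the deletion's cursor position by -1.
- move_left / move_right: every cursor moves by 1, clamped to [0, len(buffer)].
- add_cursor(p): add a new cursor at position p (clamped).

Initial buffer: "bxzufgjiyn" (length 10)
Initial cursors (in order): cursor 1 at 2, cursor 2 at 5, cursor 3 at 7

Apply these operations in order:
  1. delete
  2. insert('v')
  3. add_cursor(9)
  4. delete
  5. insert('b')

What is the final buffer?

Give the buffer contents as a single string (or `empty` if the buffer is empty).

After op 1 (delete): buffer="bzugiyn" (len 7), cursors c1@1 c2@3 c3@4, authorship .......
After op 2 (insert('v')): buffer="bvzuvgviyn" (len 10), cursors c1@2 c2@5 c3@7, authorship .1..2.3...
After op 3 (add_cursor(9)): buffer="bvzuvgviyn" (len 10), cursors c1@2 c2@5 c3@7 c4@9, authorship .1..2.3...
After op 4 (delete): buffer="bzugin" (len 6), cursors c1@1 c2@3 c3@4 c4@5, authorship ......
After op 5 (insert('b')): buffer="bbzubgbibn" (len 10), cursors c1@2 c2@5 c3@7 c4@9, authorship .1..2.3.4.

Answer: bbzubgbibn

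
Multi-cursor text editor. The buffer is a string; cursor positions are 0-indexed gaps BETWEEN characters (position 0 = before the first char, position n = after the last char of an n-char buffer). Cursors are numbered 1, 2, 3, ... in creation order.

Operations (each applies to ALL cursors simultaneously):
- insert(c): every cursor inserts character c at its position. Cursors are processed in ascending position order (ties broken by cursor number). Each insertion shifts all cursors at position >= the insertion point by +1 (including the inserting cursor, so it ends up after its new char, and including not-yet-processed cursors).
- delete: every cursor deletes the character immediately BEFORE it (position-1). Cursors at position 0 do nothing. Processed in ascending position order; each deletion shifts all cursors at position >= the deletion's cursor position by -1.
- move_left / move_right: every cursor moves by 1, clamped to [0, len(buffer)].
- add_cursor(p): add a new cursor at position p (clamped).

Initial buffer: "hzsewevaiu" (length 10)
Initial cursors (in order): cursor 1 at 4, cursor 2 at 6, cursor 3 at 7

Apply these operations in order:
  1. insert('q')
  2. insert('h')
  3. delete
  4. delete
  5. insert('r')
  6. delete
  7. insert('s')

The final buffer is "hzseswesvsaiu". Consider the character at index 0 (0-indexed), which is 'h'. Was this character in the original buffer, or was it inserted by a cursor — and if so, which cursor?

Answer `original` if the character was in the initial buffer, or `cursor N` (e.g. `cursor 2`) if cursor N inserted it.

Answer: original

Derivation:
After op 1 (insert('q')): buffer="hzseqweqvqaiu" (len 13), cursors c1@5 c2@8 c3@10, authorship ....1..2.3...
After op 2 (insert('h')): buffer="hzseqhweqhvqhaiu" (len 16), cursors c1@6 c2@10 c3@13, authorship ....11..22.33...
After op 3 (delete): buffer="hzseqweqvqaiu" (len 13), cursors c1@5 c2@8 c3@10, authorship ....1..2.3...
After op 4 (delete): buffer="hzsewevaiu" (len 10), cursors c1@4 c2@6 c3@7, authorship ..........
After op 5 (insert('r')): buffer="hzserwervraiu" (len 13), cursors c1@5 c2@8 c3@10, authorship ....1..2.3...
After op 6 (delete): buffer="hzsewevaiu" (len 10), cursors c1@4 c2@6 c3@7, authorship ..........
After op 7 (insert('s')): buffer="hzseswesvsaiu" (len 13), cursors c1@5 c2@8 c3@10, authorship ....1..2.3...
Authorship (.=original, N=cursor N): . . . . 1 . . 2 . 3 . . .
Index 0: author = original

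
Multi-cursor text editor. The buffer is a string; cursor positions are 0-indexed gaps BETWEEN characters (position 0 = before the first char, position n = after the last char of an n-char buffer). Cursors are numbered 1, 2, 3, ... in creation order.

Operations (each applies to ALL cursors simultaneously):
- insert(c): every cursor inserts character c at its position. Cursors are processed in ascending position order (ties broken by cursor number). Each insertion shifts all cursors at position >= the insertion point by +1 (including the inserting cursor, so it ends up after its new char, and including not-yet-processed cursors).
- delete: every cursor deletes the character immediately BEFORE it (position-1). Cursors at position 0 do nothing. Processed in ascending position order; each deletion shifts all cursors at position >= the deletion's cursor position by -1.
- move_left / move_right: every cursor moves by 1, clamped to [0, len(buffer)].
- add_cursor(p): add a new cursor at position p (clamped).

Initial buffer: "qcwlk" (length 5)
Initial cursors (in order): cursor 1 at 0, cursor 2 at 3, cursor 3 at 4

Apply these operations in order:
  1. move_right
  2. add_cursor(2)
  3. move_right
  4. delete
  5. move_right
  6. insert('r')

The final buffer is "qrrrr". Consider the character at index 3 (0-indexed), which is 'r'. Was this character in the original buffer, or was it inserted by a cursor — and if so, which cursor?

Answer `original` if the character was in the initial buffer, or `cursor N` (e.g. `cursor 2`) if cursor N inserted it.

Answer: cursor 3

Derivation:
After op 1 (move_right): buffer="qcwlk" (len 5), cursors c1@1 c2@4 c3@5, authorship .....
After op 2 (add_cursor(2)): buffer="qcwlk" (len 5), cursors c1@1 c4@2 c2@4 c3@5, authorship .....
After op 3 (move_right): buffer="qcwlk" (len 5), cursors c1@2 c4@3 c2@5 c3@5, authorship .....
After op 4 (delete): buffer="q" (len 1), cursors c1@1 c2@1 c3@1 c4@1, authorship .
After op 5 (move_right): buffer="q" (len 1), cursors c1@1 c2@1 c3@1 c4@1, authorship .
After op 6 (insert('r')): buffer="qrrrr" (len 5), cursors c1@5 c2@5 c3@5 c4@5, authorship .1234
Authorship (.=original, N=cursor N): . 1 2 3 4
Index 3: author = 3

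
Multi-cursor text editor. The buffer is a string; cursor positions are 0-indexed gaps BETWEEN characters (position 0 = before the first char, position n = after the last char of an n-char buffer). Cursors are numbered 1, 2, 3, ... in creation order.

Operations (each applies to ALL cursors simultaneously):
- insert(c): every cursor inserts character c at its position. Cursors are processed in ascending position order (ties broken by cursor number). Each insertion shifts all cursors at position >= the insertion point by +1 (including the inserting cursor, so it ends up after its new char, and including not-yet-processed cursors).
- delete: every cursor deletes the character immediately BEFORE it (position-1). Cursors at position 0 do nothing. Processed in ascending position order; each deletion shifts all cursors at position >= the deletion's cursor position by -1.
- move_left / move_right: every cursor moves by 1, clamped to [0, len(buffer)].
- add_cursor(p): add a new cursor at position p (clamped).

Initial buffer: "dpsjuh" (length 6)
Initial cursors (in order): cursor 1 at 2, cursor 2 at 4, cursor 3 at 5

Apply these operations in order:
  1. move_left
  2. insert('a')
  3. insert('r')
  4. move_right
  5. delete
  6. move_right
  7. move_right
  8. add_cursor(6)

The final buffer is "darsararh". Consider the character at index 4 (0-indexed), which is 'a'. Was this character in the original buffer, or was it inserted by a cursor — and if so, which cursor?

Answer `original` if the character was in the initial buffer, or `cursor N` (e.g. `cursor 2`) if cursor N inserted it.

After op 1 (move_left): buffer="dpsjuh" (len 6), cursors c1@1 c2@3 c3@4, authorship ......
After op 2 (insert('a')): buffer="dapsajauh" (len 9), cursors c1@2 c2@5 c3@7, authorship .1..2.3..
After op 3 (insert('r')): buffer="darpsarjaruh" (len 12), cursors c1@3 c2@7 c3@10, authorship .11..22.33..
After op 4 (move_right): buffer="darpsarjaruh" (len 12), cursors c1@4 c2@8 c3@11, authorship .11..22.33..
After op 5 (delete): buffer="darsararh" (len 9), cursors c1@3 c2@6 c3@8, authorship .11.2233.
After op 6 (move_right): buffer="darsararh" (len 9), cursors c1@4 c2@7 c3@9, authorship .11.2233.
After op 7 (move_right): buffer="darsararh" (len 9), cursors c1@5 c2@8 c3@9, authorship .11.2233.
After op 8 (add_cursor(6)): buffer="darsararh" (len 9), cursors c1@5 c4@6 c2@8 c3@9, authorship .11.2233.
Authorship (.=original, N=cursor N): . 1 1 . 2 2 3 3 .
Index 4: author = 2

Answer: cursor 2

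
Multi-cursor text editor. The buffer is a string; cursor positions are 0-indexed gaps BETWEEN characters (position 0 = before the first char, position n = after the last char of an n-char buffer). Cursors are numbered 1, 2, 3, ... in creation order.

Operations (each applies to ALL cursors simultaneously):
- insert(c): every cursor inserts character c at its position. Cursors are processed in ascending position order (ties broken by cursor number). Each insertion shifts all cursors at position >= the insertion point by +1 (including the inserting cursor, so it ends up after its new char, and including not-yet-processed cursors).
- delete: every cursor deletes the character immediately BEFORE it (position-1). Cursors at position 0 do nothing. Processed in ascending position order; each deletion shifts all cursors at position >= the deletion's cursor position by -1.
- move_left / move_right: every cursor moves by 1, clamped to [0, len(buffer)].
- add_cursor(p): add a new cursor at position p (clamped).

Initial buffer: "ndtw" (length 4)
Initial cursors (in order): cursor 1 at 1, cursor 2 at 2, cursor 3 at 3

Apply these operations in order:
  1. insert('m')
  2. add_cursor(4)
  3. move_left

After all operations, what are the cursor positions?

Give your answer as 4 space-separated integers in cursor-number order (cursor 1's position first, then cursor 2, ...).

Answer: 1 3 5 3

Derivation:
After op 1 (insert('m')): buffer="nmdmtmw" (len 7), cursors c1@2 c2@4 c3@6, authorship .1.2.3.
After op 2 (add_cursor(4)): buffer="nmdmtmw" (len 7), cursors c1@2 c2@4 c4@4 c3@6, authorship .1.2.3.
After op 3 (move_left): buffer="nmdmtmw" (len 7), cursors c1@1 c2@3 c4@3 c3@5, authorship .1.2.3.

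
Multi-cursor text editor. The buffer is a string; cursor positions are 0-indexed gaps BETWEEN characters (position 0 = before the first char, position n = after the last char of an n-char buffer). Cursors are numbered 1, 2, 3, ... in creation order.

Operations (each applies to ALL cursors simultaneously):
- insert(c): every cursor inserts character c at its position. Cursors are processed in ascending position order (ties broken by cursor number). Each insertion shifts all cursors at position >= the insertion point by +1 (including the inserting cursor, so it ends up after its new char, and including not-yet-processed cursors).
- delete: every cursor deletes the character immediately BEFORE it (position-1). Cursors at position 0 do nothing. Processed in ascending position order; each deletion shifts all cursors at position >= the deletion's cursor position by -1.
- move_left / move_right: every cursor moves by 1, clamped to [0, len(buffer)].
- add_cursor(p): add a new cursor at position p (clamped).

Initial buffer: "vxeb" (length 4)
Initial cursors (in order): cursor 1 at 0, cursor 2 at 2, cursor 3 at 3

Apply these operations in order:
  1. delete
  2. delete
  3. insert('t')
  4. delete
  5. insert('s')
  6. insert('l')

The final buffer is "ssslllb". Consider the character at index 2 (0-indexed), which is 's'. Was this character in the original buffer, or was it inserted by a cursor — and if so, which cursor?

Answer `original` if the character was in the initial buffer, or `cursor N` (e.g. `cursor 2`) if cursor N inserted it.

Answer: cursor 3

Derivation:
After op 1 (delete): buffer="vb" (len 2), cursors c1@0 c2@1 c3@1, authorship ..
After op 2 (delete): buffer="b" (len 1), cursors c1@0 c2@0 c3@0, authorship .
After op 3 (insert('t')): buffer="tttb" (len 4), cursors c1@3 c2@3 c3@3, authorship 123.
After op 4 (delete): buffer="b" (len 1), cursors c1@0 c2@0 c3@0, authorship .
After op 5 (insert('s')): buffer="sssb" (len 4), cursors c1@3 c2@3 c3@3, authorship 123.
After op 6 (insert('l')): buffer="ssslllb" (len 7), cursors c1@6 c2@6 c3@6, authorship 123123.
Authorship (.=original, N=cursor N): 1 2 3 1 2 3 .
Index 2: author = 3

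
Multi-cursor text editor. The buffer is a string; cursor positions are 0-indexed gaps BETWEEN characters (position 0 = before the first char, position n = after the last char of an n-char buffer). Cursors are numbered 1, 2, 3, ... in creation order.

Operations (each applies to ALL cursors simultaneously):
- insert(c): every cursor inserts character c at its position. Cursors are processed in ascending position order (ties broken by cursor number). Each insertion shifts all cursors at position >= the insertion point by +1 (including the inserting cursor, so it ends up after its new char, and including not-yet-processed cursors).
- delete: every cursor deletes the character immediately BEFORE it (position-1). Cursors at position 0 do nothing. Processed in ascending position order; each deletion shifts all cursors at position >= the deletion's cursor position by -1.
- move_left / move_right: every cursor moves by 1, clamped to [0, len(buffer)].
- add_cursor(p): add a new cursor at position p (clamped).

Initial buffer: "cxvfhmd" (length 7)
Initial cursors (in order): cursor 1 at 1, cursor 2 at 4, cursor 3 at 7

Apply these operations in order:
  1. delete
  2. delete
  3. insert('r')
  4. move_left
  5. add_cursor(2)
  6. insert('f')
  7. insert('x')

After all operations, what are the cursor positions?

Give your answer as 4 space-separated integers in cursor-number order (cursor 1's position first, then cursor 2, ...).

After op 1 (delete): buffer="xvhm" (len 4), cursors c1@0 c2@2 c3@4, authorship ....
After op 2 (delete): buffer="xh" (len 2), cursors c1@0 c2@1 c3@2, authorship ..
After op 3 (insert('r')): buffer="rxrhr" (len 5), cursors c1@1 c2@3 c3@5, authorship 1.2.3
After op 4 (move_left): buffer="rxrhr" (len 5), cursors c1@0 c2@2 c3@4, authorship 1.2.3
After op 5 (add_cursor(2)): buffer="rxrhr" (len 5), cursors c1@0 c2@2 c4@2 c3@4, authorship 1.2.3
After op 6 (insert('f')): buffer="frxffrhfr" (len 9), cursors c1@1 c2@5 c4@5 c3@8, authorship 11.242.33
After op 7 (insert('x')): buffer="fxrxffxxrhfxr" (len 13), cursors c1@2 c2@8 c4@8 c3@12, authorship 111.24242.333

Answer: 2 8 12 8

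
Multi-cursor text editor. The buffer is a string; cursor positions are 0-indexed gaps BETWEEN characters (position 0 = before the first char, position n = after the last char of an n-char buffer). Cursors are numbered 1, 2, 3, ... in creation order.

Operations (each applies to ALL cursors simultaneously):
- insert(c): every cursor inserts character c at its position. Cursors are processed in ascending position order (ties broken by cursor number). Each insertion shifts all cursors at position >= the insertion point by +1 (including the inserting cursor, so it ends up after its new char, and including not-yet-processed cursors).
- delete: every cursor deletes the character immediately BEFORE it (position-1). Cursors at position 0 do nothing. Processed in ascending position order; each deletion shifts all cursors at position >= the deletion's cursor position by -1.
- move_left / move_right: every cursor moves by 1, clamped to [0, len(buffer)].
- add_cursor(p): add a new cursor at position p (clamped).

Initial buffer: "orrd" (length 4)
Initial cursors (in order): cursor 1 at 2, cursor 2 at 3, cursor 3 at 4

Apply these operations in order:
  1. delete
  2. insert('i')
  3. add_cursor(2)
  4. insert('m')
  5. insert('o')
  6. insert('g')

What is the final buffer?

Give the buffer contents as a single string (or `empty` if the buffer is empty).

Answer: oimogiimmmoooggg

Derivation:
After op 1 (delete): buffer="o" (len 1), cursors c1@1 c2@1 c3@1, authorship .
After op 2 (insert('i')): buffer="oiii" (len 4), cursors c1@4 c2@4 c3@4, authorship .123
After op 3 (add_cursor(2)): buffer="oiii" (len 4), cursors c4@2 c1@4 c2@4 c3@4, authorship .123
After op 4 (insert('m')): buffer="oimiimmm" (len 8), cursors c4@3 c1@8 c2@8 c3@8, authorship .1423123
After op 5 (insert('o')): buffer="oimoiimmmooo" (len 12), cursors c4@4 c1@12 c2@12 c3@12, authorship .14423123123
After op 6 (insert('g')): buffer="oimogiimmmoooggg" (len 16), cursors c4@5 c1@16 c2@16 c3@16, authorship .144423123123123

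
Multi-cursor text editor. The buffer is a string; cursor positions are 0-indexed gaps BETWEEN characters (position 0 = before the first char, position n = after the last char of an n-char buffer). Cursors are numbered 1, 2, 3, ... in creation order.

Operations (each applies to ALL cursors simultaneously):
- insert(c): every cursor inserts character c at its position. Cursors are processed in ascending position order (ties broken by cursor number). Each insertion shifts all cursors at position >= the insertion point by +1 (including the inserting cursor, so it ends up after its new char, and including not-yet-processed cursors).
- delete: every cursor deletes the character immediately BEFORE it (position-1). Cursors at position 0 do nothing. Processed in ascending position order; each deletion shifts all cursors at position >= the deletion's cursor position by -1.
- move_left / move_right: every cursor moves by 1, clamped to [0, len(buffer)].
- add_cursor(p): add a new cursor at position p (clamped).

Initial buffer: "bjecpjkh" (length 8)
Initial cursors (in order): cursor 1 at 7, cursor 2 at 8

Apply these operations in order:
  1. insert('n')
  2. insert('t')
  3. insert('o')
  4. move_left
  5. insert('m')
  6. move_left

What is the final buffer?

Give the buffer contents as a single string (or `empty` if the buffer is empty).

Answer: bjecpjkntmohntmo

Derivation:
After op 1 (insert('n')): buffer="bjecpjknhn" (len 10), cursors c1@8 c2@10, authorship .......1.2
After op 2 (insert('t')): buffer="bjecpjknthnt" (len 12), cursors c1@9 c2@12, authorship .......11.22
After op 3 (insert('o')): buffer="bjecpjkntohnto" (len 14), cursors c1@10 c2@14, authorship .......111.222
After op 4 (move_left): buffer="bjecpjkntohnto" (len 14), cursors c1@9 c2@13, authorship .......111.222
After op 5 (insert('m')): buffer="bjecpjkntmohntmo" (len 16), cursors c1@10 c2@15, authorship .......1111.2222
After op 6 (move_left): buffer="bjecpjkntmohntmo" (len 16), cursors c1@9 c2@14, authorship .......1111.2222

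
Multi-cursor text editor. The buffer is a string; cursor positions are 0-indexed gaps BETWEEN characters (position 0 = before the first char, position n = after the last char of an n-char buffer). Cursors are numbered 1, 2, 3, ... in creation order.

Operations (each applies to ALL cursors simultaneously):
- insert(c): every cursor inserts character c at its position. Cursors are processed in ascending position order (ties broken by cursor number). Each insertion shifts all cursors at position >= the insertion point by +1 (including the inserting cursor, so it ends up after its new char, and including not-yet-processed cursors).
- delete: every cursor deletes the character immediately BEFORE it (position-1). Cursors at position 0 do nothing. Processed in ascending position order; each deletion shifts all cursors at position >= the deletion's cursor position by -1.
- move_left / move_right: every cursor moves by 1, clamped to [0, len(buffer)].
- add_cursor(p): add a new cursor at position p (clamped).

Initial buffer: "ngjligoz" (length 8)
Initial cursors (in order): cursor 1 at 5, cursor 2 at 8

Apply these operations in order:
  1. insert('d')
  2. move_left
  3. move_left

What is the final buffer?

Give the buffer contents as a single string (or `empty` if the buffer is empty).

Answer: ngjlidgozd

Derivation:
After op 1 (insert('d')): buffer="ngjlidgozd" (len 10), cursors c1@6 c2@10, authorship .....1...2
After op 2 (move_left): buffer="ngjlidgozd" (len 10), cursors c1@5 c2@9, authorship .....1...2
After op 3 (move_left): buffer="ngjlidgozd" (len 10), cursors c1@4 c2@8, authorship .....1...2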